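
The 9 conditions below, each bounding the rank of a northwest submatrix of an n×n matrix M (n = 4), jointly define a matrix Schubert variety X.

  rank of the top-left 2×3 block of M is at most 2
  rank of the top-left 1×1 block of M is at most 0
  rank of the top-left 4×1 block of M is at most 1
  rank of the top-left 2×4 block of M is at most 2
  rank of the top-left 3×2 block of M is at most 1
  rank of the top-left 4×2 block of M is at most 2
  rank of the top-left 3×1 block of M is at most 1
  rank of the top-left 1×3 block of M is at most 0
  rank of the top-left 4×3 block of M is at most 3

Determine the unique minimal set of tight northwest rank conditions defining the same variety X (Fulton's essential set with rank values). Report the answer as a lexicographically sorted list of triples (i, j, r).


Reconstructing r_w from the 9 given conditions:

  R[1]: 0 0 0 1
  R[2]: 1 1 1 2
  R[3]: 1 1 2 3
  R[4]: 1 2 3 4

hence w(1..4) = (4, 1, 3, 2).

|D(w)|=4, |Ess(w)|=2:

[(1, 3, 0), (3, 2, 1)]


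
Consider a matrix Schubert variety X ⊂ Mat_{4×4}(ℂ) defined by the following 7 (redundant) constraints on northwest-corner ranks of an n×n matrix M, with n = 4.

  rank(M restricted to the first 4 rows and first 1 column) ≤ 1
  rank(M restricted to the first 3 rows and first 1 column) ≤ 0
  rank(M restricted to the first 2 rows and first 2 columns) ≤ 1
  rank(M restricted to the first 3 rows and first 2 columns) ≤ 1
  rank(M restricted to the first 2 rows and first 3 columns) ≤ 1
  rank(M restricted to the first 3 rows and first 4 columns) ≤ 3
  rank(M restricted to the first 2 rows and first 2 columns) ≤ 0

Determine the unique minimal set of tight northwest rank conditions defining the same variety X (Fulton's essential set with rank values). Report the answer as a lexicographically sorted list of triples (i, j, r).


Computing R[i][j] = min implied NW-rank bound (n=4, 7 conditions):

  row 1: 0 | 0 | 1 | 1
  row 2: 0 | 0 | 1 | 2
  row 3: 0 | 1 | 2 | 3
  row 4: 1 | 2 | 3 | 4

reading off 1-entries of Δ²R: w = (3, 4, 2, 1).

2 SE-corners of the 5-cell Rothe diagram give Ess(w):

[(2, 2, 0), (3, 1, 0)]


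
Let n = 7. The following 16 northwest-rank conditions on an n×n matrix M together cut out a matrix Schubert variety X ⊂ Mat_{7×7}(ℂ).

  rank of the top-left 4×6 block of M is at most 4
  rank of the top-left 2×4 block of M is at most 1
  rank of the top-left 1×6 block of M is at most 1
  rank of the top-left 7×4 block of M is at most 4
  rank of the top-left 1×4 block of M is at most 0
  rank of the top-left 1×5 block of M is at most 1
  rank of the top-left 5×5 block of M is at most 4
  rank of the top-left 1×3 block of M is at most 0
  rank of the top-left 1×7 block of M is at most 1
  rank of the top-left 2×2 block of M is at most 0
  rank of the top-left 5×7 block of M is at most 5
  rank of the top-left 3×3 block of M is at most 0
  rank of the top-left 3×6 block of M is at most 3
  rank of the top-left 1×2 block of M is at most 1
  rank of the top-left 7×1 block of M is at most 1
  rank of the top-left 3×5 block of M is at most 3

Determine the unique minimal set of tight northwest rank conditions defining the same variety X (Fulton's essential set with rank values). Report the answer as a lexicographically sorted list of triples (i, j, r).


Computing R[i][j] = min implied NW-rank bound (n=7, 16 conditions):

  R[1]: 0 | 0 | 0 | 0 | 1 | 1 | 1
  R[2]: 0 | 0 | 0 | 1 | 2 | 2 | 2
  R[3]: 0 | 0 | 0 | 1 | 2 | 3 | 3
  R[4]: 1 | 1 | 1 | 2 | 3 | 4 | 4
  R[5]: 1 | 2 | 2 | 3 | 4 | 5 | 5
  R[6]: 1 | 2 | 3 | 4 | 5 | 6 | 6
  R[7]: 1 | 2 | 3 | 4 | 5 | 6 | 7

second differences of R give the permutation w = (5, 4, 6, 1, 2, 3, 7).

|D(w)|=10, |Ess(w)|=2:

[(1, 4, 0), (3, 3, 0)]


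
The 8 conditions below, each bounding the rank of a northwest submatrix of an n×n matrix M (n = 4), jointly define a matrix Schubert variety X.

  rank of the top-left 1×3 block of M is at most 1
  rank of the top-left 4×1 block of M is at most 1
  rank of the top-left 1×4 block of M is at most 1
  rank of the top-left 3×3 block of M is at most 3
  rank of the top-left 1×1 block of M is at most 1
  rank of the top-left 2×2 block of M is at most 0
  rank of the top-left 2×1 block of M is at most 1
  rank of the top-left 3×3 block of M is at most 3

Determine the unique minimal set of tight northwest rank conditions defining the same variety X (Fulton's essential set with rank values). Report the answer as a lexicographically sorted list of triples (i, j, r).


Computing R[i][j] = min implied NW-rank bound (n=4, 8 conditions):

  row 1: 0 | 0 | 1 | 1
  row 2: 0 | 0 | 1 | 2
  row 3: 1 | 1 | 2 | 3
  row 4: 1 | 2 | 3 | 4

the unique w with this rank table is (3, 4, 1, 2).

Rothe diagram D(w) (4 cells), 1 SE-corner (essential condition):

[(2, 2, 0)]


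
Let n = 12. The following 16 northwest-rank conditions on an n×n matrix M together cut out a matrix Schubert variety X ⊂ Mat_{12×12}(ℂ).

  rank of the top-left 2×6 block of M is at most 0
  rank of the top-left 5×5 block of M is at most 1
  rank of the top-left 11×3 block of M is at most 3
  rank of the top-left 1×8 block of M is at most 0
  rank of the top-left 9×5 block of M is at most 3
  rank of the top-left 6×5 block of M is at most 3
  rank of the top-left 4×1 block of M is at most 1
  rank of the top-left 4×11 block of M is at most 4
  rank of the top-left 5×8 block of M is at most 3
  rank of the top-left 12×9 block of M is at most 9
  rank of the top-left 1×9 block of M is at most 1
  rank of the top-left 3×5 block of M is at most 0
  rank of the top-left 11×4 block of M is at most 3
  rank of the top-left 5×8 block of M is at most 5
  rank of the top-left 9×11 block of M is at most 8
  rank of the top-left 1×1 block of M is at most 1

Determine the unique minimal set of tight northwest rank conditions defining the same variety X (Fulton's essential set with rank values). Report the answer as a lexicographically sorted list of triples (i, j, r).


Rank table r_w(12×12) implied by the 16 constraints:

  0 | 0 | 0 | 0 | 0 | 0 | 0 | 0 | 1 | 1 | 1 | 1
  0 | 0 | 0 | 0 | 0 | 0 | 1 | 1 | 2 | 2 | 2 | 2
  0 | 0 | 0 | 0 | 0 | 1 | 2 | 2 | 3 | 3 | 3 | 3
  1 | 1 | 1 | 1 | 1 | 2 | 3 | 3 | 4 | 4 | 4 | 4
  1 | 1 | 1 | 1 | 1 | 2 | 3 | 3 | 4 | 5 | 5 | 5
  1 | 2 | 2 | 2 | 2 | 3 | 4 | 4 | 5 | 6 | 6 | 6
  1 | 2 | 3 | 3 | 3 | 4 | 5 | 5 | 6 | 7 | 7 | 7
  1 | 2 | 3 | 3 | 3 | 4 | 5 | 6 | 7 | 8 | 8 | 8
  1 | 2 | 3 | 3 | 3 | 4 | 5 | 6 | 7 | 8 | 8 | 9
  1 | 2 | 3 | 3 | 4 | 5 | 6 | 7 | 8 | 9 | 9 | 10
  1 | 2 | 3 | 3 | 4 | 5 | 6 | 7 | 8 | 9 | 10 | 11
  1 | 2 | 3 | 4 | 5 | 6 | 7 | 8 | 9 | 10 | 11 | 12

so w = (9, 7, 6, 1, 10, 2, 3, 8, 12, 5, 11, 4).

Rothe diagram D(w) (31 cells), 8 SE-corners (essential conditions):

[(1, 8, 0), (2, 6, 0), (3, 5, 0), (5, 5, 1), (5, 8, 3), (9, 5, 3), (9, 11, 8), (11, 4, 3)]


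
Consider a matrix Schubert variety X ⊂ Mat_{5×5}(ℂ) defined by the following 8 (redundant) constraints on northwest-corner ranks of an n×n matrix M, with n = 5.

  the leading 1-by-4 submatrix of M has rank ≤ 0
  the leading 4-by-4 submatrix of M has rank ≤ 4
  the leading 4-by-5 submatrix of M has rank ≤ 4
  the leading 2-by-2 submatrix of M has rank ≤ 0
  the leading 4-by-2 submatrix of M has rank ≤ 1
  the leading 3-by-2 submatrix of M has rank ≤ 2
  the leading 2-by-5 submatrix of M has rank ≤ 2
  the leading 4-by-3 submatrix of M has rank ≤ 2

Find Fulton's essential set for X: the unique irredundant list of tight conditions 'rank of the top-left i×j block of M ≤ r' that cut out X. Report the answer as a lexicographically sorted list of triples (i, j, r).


Computing R[i][j] = min implied NW-rank bound (n=5, 8 conditions):

  0  0  0  0  1
  0  0  1  1  2
  1  1  2  2  3
  1  1  2  3  4
  1  2  3  4  5

giving w = (5, 3, 1, 4, 2) via Δ²R.

|D(w)|=7, |Ess(w)|=3:

[(1, 4, 0), (2, 2, 0), (4, 2, 1)]


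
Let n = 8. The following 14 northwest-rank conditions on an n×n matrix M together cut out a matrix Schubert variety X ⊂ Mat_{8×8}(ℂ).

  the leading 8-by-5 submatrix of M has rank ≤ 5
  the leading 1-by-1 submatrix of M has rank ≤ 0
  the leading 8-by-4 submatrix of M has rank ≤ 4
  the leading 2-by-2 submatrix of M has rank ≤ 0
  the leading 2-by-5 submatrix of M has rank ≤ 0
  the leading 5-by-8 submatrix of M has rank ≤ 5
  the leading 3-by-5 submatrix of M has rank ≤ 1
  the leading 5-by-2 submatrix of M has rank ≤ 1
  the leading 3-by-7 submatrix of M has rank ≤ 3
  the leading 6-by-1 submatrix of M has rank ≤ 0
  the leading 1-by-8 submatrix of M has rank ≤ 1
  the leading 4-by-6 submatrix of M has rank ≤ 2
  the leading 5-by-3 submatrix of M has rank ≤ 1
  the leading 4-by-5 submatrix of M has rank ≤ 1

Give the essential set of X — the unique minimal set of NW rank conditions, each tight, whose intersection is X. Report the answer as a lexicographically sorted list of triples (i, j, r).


The tightest implied rank at each (i,j), from the 14 conditions:

  0  0  0  0  0  1  1  1
  0  0  0  0  0  1  2  2
  0  1  1  1  1  2  3  3
  0  1  1  1  1  2  3  4
  0  1  1  2  2  3  4  5
  0  1  2  3  3  4  5  6
  1  2  3  4  4  5  6  7
  1  2  3  4  5  6  7  8

so w = (6, 7, 2, 8, 4, 3, 1, 5).

Rothe diagram D(w) (18 cells), 4 SE-corners (essential conditions):

[(2, 5, 0), (4, 5, 1), (5, 3, 1), (6, 1, 0)]


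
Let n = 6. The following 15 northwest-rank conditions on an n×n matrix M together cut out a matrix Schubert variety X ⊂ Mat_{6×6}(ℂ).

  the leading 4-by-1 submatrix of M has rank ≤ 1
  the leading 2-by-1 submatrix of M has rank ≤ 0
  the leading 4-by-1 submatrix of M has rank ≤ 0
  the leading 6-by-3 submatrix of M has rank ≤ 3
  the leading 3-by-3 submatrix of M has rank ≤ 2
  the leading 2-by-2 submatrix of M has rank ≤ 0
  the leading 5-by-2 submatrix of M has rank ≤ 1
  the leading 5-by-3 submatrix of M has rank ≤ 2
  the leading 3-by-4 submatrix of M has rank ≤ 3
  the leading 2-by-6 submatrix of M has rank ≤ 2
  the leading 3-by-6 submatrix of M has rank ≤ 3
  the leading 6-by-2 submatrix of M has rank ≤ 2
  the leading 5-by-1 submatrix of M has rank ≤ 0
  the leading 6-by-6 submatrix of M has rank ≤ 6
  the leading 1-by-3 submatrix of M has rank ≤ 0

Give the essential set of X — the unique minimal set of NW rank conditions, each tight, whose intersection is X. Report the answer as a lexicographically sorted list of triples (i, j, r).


Computing R[i][j] = min implied NW-rank bound (n=6, 15 conditions):

  row 1: 0 | 0 | 0 | 1 | 1 | 1
  row 2: 0 | 0 | 1 | 2 | 2 | 2
  row 3: 0 | 1 | 2 | 3 | 3 | 3
  row 4: 0 | 1 | 2 | 3 | 4 | 4
  row 5: 0 | 1 | 2 | 3 | 4 | 5
  row 6: 1 | 2 | 3 | 4 | 5 | 6

reading off 1-entries of Δ²R: w = (4, 3, 2, 5, 6, 1).

D(w) has 8 cells with 3 SE-corners; essential set:

[(1, 3, 0), (2, 2, 0), (5, 1, 0)]


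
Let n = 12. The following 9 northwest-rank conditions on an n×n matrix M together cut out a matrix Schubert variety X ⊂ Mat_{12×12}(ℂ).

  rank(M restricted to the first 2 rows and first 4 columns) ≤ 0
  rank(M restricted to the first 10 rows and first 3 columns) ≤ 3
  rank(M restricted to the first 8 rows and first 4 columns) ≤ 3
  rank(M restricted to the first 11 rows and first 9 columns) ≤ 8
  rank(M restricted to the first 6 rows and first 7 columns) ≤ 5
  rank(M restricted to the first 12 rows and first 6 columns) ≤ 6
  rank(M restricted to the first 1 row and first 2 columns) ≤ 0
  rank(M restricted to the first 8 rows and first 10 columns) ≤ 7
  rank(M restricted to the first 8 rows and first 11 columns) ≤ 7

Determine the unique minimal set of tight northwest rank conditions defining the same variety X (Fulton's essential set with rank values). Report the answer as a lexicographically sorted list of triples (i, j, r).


Recovering R(i,j) via the rank-extension bound from the 9 conditions:

  row 1: 0 0 0 0 1 1 1 1 1 1 1 1
  row 2: 0 0 0 0 1 2 2 2 2 2 2 2
  row 3: 1 1 1 1 2 3 3 3 3 3 3 3
  row 4: 1 2 2 2 3 4 4 4 4 4 4 4
  row 5: 1 2 3 3 4 5 5 5 5 5 5 5
  row 6: 1 2 3 3 4 5 5 6 6 6 6 6
  row 7: 1 2 3 3 4 5 6 7 7 7 7 7
  row 8: 1 2 3 3 4 5 6 7 7 7 7 8
  row 9: 1 2 3 4 5 6 7 8 8 8 8 9
  row 10: 1 2 3 4 5 6 7 8 8 9 9 10
  row 11: 1 2 3 4 5 6 7 8 8 9 10 11
  row 12: 1 2 3 4 5 6 7 8 9 10 11 12

giving w = (5, 6, 1, 2, 3, 8, 7, 12, 4, 10, 11, 9) via Δ²R.

ℓ(w)=17; the 5 essential cells (i,j,r):

[(2, 4, 0), (6, 7, 5), (8, 4, 3), (8, 11, 7), (11, 9, 8)]


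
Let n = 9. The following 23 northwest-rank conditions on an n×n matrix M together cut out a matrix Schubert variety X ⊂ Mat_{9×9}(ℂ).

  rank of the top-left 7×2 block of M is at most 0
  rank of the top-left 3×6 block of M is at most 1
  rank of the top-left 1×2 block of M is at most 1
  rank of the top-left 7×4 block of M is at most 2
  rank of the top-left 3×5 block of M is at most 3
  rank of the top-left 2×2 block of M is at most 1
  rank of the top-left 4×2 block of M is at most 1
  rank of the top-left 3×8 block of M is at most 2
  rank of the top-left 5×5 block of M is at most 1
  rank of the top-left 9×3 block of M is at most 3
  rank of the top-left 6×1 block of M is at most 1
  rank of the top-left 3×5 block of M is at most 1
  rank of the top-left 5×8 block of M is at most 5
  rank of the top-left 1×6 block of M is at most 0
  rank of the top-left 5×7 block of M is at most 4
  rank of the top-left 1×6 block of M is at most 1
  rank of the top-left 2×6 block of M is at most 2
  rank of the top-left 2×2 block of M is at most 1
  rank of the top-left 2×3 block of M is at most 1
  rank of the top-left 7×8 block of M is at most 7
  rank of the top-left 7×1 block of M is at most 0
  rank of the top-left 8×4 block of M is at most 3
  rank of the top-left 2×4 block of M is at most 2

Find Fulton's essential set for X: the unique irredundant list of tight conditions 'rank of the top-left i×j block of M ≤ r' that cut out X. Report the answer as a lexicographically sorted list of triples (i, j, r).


Reconstructing r_w from the 23 given conditions:

  i=1: 0 0 0 0 0 0 1 1 1
  i=2: 0 0 1 1 1 1 2 2 2
  i=3: 0 0 1 1 1 1 2 2 3
  i=4: 0 0 1 1 1 2 3 3 4
  i=5: 0 0 1 1 1 2 3 4 5
  i=6: 0 0 1 2 2 3 4 5 6
  i=7: 0 0 1 2 3 4 5 6 7
  i=8: 1 1 2 3 4 5 6 7 8
  i=9: 1 2 3 4 5 6 7 8 9

hence w(1..9) = (7, 3, 9, 6, 8, 4, 5, 1, 2).

Rothe diagram D(w) (26 cells), 5 SE-corners (essential conditions):

[(1, 6, 0), (3, 6, 1), (3, 8, 2), (5, 5, 1), (7, 2, 0)]


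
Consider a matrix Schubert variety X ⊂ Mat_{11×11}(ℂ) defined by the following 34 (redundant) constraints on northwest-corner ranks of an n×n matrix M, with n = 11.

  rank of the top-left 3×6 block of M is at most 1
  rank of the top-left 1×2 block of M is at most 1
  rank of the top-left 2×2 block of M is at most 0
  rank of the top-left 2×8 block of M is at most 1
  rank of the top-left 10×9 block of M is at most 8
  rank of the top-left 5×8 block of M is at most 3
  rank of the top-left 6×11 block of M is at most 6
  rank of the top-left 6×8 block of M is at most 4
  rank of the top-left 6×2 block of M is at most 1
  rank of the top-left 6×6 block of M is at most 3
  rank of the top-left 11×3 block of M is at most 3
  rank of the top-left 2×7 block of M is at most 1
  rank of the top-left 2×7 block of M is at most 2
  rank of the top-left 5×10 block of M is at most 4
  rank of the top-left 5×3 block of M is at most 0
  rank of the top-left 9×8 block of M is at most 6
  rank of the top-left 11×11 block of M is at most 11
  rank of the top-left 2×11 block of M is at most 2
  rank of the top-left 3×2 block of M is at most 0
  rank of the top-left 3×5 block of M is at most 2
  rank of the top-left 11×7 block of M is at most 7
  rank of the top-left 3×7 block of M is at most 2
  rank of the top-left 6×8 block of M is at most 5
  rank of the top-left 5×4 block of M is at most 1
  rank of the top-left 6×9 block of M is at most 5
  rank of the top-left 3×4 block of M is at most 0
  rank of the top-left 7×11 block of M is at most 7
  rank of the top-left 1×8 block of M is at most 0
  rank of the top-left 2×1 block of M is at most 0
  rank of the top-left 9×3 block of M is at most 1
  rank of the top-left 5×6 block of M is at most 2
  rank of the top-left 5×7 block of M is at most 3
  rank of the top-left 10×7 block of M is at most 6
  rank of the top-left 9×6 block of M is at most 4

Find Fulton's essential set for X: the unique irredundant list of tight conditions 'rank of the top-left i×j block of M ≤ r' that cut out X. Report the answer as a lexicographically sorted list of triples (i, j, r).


Rank table r_w(11×11) implied by the 34 constraints:

  i=1: 0 0 0 0 0 0 0 0 1 1 1
  i=2: 0 0 0 0 1 1 1 1 2 2 2
  i=3: 0 0 0 0 1 1 2 2 3 3 3
  i=4: 0 0 0 1 2 2 3 3 4 4 4
  i=5: 0 0 0 1 2 2 3 3 4 4 5
  i=6: 1 1 1 2 3 3 4 4 5 5 6
  i=7: 1 1 1 2 3 4 5 5 6 6 7
  i=8: 1 1 1 2 3 4 5 6 7 7 8
  i=9: 1 1 1 2 3 4 5 6 7 8 9
  i=10: 1 2 2 3 4 5 6 7 8 9 10
  i=11: 1 2 3 4 5 6 7 8 9 10 11

reading off 1-entries of Δ²R: w = (9, 5, 7, 4, 11, 1, 6, 8, 10, 2, 3).

D(w) has 32 cells with 8 SE-corners; essential set:

[(1, 8, 0), (3, 4, 0), (3, 6, 1), (5, 3, 0), (5, 6, 2), (5, 8, 3), (5, 10, 4), (9, 3, 1)]


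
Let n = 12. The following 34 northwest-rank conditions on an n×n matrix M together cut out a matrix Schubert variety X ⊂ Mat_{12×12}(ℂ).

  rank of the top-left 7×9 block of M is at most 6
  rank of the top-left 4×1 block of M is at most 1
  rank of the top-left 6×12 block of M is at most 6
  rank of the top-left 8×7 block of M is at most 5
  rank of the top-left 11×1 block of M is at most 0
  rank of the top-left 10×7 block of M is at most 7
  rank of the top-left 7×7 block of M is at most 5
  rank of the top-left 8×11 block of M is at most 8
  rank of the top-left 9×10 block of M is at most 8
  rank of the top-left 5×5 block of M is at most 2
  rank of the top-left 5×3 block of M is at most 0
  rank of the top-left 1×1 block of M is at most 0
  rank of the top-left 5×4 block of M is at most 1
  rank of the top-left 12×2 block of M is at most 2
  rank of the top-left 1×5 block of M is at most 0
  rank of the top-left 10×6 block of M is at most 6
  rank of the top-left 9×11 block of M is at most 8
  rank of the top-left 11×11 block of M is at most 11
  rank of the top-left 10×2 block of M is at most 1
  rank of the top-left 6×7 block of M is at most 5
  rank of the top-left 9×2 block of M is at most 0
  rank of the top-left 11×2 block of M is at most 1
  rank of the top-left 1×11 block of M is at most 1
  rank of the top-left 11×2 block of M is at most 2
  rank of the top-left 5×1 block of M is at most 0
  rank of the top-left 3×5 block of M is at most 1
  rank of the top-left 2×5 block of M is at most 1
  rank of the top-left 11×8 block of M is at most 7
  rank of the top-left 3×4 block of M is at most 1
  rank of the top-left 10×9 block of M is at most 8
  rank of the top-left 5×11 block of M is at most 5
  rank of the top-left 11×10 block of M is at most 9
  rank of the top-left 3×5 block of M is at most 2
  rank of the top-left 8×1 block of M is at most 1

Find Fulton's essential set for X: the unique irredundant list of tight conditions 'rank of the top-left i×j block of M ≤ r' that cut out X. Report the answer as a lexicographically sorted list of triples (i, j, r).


The tightest implied rank at each (i,j), from the 34 conditions:

  row 1: 0, 0, 0, 0, 0, 1, 1, 1, 1, 1, 1, 1
  row 2: 0, 0, 0, 1, 1, 2, 2, 2, 2, 2, 2, 2
  row 3: 0, 0, 0, 1, 1, 2, 3, 3, 3, 3, 3, 3
  row 4: 0, 0, 0, 1, 2, 3, 4, 4, 4, 4, 4, 4
  row 5: 0, 0, 0, 1, 2, 3, 4, 5, 5, 5, 5, 5
  row 6: 0, 0, 1, 2, 3, 4, 5, 6, 6, 6, 6, 6
  row 7: 0, 0, 1, 2, 3, 4, 5, 6, 6, 7, 7, 7
  row 8: 0, 0, 1, 2, 3, 4, 5, 6, 7, 8, 8, 8
  row 9: 0, 0, 1, 2, 3, 4, 5, 6, 7, 8, 8, 9
  row 10: 0, 1, 2, 3, 4, 5, 6, 7, 8, 9, 9, 10
  row 11: 0, 1, 2, 3, 4, 5, 6, 7, 8, 9, 10, 11
  row 12: 1, 2, 3, 4, 5, 6, 7, 8, 9, 10, 11, 12

the unique w with this rank table is (6, 4, 7, 5, 8, 3, 10, 9, 12, 2, 11, 1).

Rothe diagram D(w) (30 cells), 7 SE-corners (essential conditions):

[(1, 5, 0), (3, 5, 1), (5, 3, 0), (7, 9, 6), (9, 2, 0), (9, 11, 8), (11, 1, 0)]


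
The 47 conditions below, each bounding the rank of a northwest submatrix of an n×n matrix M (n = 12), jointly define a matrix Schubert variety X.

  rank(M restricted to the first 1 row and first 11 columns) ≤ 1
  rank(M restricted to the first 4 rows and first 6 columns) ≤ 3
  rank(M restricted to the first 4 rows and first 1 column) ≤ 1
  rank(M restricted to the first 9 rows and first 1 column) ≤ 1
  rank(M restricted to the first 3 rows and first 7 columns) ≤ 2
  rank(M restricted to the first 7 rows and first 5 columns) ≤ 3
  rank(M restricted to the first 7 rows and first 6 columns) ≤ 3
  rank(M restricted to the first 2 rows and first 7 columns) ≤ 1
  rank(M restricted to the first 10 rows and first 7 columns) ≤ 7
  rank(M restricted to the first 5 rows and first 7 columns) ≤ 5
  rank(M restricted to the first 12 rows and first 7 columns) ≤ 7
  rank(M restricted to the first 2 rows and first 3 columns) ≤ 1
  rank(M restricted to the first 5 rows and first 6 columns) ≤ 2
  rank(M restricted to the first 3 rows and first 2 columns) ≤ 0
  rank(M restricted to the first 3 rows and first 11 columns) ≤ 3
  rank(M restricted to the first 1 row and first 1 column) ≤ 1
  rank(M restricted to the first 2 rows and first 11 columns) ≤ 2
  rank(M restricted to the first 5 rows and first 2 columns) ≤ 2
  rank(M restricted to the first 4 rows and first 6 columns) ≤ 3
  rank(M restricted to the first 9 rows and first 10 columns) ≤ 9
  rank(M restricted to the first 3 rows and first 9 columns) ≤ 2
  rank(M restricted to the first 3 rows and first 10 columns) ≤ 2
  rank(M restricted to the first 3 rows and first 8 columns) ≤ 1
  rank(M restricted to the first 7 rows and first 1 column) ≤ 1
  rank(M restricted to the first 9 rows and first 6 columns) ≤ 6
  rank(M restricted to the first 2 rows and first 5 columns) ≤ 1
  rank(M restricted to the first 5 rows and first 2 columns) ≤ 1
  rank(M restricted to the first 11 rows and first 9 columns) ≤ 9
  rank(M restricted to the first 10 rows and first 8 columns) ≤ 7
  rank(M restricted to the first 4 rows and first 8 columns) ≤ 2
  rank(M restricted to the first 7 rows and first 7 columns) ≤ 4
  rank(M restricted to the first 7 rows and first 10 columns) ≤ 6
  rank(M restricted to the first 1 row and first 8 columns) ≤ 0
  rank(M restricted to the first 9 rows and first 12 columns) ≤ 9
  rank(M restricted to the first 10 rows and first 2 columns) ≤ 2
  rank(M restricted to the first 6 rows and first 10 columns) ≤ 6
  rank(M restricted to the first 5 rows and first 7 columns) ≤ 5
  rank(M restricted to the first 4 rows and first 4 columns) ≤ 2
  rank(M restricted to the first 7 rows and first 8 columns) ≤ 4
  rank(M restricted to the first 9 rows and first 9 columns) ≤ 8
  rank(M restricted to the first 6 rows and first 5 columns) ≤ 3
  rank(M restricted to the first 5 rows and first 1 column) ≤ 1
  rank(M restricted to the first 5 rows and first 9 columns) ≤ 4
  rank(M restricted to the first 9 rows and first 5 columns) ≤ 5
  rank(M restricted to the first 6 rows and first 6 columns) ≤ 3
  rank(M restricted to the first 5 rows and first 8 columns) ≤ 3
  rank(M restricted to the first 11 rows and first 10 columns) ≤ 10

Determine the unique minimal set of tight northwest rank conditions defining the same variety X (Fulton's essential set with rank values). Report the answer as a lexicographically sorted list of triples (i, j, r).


Reconstructing r_w from the 47 given conditions:

  row 1: 0 | 0 | 0 | 0 | 0 | 0 | 0 | 0 | 1 | 1 | 1 | 1
  row 2: 0 | 0 | 1 | 1 | 1 | 1 | 1 | 1 | 2 | 2 | 2 | 2
  row 3: 0 | 0 | 1 | 1 | 1 | 1 | 1 | 1 | 2 | 2 | 3 | 3
  row 4: 1 | 1 | 2 | 2 | 2 | 2 | 2 | 2 | 3 | 3 | 4 | 4
  row 5: 1 | 1 | 2 | 2 | 2 | 2 | 3 | 3 | 4 | 4 | 5 | 5
  row 6: 1 | 2 | 3 | 3 | 3 | 3 | 4 | 4 | 5 | 5 | 6 | 6
  row 7: 1 | 2 | 3 | 3 | 3 | 3 | 4 | 4 | 5 | 6 | 7 | 7
  row 8: 1 | 2 | 3 | 4 | 4 | 4 | 5 | 5 | 6 | 7 | 8 | 8
  row 9: 1 | 2 | 3 | 4 | 5 | 5 | 6 | 6 | 7 | 8 | 9 | 9
  row 10: 1 | 2 | 3 | 4 | 5 | 6 | 7 | 7 | 8 | 9 | 10 | 10
  row 11: 1 | 2 | 3 | 4 | 5 | 6 | 7 | 8 | 9 | 10 | 11 | 11
  row 12: 1 | 2 | 3 | 4 | 5 | 6 | 7 | 8 | 9 | 10 | 11 | 12

the unique w with this rank table is (9, 3, 11, 1, 7, 2, 10, 4, 5, 6, 8, 12).

ℓ(w)=26; the 8 essential cells (i,j,r):

[(1, 8, 0), (3, 2, 0), (3, 8, 1), (3, 10, 2), (5, 2, 1), (5, 6, 2), (7, 6, 3), (7, 8, 4)]


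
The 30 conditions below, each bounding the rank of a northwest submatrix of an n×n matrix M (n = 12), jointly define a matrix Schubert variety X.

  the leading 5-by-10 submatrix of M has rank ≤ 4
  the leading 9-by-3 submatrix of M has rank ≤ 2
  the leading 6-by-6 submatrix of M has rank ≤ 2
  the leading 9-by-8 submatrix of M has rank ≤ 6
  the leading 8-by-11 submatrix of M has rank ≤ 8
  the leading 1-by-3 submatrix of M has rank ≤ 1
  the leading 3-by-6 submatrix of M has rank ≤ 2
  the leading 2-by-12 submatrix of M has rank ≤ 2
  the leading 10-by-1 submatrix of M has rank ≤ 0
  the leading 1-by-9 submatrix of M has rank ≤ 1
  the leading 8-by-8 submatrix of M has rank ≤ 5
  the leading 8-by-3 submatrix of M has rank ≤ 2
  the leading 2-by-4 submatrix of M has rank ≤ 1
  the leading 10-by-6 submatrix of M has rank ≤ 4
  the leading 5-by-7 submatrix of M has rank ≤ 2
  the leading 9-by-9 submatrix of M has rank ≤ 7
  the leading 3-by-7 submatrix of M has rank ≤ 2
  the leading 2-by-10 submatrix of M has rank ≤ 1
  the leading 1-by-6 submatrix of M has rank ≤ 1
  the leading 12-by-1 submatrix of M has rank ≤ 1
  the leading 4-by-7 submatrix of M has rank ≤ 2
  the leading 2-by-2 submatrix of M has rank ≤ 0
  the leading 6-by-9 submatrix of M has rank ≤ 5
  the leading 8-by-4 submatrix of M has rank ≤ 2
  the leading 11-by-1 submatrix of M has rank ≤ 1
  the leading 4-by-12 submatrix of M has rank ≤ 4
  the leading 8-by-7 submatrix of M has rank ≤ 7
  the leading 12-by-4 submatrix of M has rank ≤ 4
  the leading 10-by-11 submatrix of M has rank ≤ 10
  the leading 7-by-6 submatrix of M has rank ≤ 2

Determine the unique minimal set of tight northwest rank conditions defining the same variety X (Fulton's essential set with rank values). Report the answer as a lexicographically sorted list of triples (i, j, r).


Computing R[i][j] = min implied NW-rank bound (n=12, 30 conditions):

  0 0 1 1 1 1 1 1 1 1 1 1
  0 0 1 1 1 1 1 1 1 1 2 2
  0 1 2 2 2 2 2 2 2 2 3 3
  0 1 2 2 2 2 2 3 3 3 4 4
  0 1 2 2 2 2 2 3 4 4 5 5
  0 1 2 2 2 2 3 4 5 5 6 6
  0 1 2 2 2 2 3 4 5 6 7 7
  0 1 2 2 3 3 4 5 6 7 8 8
  0 1 2 3 4 4 5 6 7 8 9 9
  0 1 2 3 4 4 5 6 7 8 9 10
  1 2 3 4 5 5 6 7 8 9 10 11
  1 2 3 4 5 6 7 8 9 10 11 12

reading off 1-entries of Δ²R: w = (3, 11, 2, 8, 9, 7, 10, 5, 4, 12, 1, 6).

Fulton essential set (7 of the 35 Rothe cells):

[(2, 2, 0), (2, 10, 1), (5, 7, 2), (7, 6, 2), (8, 4, 2), (10, 1, 0), (10, 6, 4)]


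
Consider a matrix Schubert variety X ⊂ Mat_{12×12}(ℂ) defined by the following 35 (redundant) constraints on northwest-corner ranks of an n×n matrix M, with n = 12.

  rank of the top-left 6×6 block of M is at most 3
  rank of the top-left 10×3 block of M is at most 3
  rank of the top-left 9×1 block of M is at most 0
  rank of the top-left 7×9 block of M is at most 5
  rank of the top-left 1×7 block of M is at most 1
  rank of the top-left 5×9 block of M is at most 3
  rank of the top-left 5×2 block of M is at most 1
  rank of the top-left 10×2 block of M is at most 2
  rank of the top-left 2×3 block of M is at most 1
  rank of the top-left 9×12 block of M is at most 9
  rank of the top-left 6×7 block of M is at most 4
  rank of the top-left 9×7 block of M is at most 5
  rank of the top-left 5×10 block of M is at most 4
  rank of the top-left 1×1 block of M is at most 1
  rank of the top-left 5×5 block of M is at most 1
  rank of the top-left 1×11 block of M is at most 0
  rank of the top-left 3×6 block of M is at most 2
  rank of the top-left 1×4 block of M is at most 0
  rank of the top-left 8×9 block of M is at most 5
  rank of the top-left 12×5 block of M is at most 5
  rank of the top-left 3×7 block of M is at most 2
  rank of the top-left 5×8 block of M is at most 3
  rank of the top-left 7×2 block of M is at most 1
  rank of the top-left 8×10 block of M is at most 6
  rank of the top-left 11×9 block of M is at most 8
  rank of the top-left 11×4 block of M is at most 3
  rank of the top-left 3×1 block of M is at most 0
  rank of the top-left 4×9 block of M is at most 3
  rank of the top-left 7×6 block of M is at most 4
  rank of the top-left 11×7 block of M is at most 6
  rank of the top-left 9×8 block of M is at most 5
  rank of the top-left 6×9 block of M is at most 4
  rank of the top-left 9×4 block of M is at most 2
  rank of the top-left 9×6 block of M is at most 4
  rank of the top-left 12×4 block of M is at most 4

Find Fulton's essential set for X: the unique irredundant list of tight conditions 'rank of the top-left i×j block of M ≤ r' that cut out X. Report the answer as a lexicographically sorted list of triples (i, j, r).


The tightest implied rank at each (i,j), from the 35 conditions:

  i=1: 0, 0, 0, 0, 0, 0, 0, 0, 0, 0, 0, 1
  i=2: 0, 1, 1, 1, 1, 1, 1, 1, 1, 1, 1, 2
  i=3: 0, 1, 1, 1, 1, 2, 2, 2, 2, 2, 2, 3
  i=4: 0, 1, 1, 1, 1, 2, 3, 3, 3, 3, 3, 4
  i=5: 0, 1, 1, 1, 1, 2, 3, 3, 3, 4, 4, 5
  i=6: 0, 1, 2, 2, 2, 3, 4, 4, 4, 5, 5, 6
  i=7: 0, 1, 2, 2, 3, 4, 5, 5, 5, 6, 6, 7
  i=8: 0, 1, 2, 2, 3, 4, 5, 5, 5, 6, 7, 8
  i=9: 0, 1, 2, 2, 3, 4, 5, 5, 6, 7, 8, 9
  i=10: 1, 2, 3, 3, 4, 5, 6, 6, 7, 8, 9, 10
  i=11: 1, 2, 3, 3, 4, 5, 6, 7, 8, 9, 10, 11
  i=12: 1, 2, 3, 4, 5, 6, 7, 8, 9, 10, 11, 12

reading off 1-entries of Δ²R: w = (12, 2, 6, 7, 10, 3, 5, 11, 9, 1, 8, 4).

Rothe diagram D(w) (37 cells), 8 SE-corners (essential conditions):

[(1, 11, 0), (5, 5, 1), (5, 9, 3), (8, 9, 5), (9, 1, 0), (9, 4, 2), (9, 8, 5), (11, 4, 3)]


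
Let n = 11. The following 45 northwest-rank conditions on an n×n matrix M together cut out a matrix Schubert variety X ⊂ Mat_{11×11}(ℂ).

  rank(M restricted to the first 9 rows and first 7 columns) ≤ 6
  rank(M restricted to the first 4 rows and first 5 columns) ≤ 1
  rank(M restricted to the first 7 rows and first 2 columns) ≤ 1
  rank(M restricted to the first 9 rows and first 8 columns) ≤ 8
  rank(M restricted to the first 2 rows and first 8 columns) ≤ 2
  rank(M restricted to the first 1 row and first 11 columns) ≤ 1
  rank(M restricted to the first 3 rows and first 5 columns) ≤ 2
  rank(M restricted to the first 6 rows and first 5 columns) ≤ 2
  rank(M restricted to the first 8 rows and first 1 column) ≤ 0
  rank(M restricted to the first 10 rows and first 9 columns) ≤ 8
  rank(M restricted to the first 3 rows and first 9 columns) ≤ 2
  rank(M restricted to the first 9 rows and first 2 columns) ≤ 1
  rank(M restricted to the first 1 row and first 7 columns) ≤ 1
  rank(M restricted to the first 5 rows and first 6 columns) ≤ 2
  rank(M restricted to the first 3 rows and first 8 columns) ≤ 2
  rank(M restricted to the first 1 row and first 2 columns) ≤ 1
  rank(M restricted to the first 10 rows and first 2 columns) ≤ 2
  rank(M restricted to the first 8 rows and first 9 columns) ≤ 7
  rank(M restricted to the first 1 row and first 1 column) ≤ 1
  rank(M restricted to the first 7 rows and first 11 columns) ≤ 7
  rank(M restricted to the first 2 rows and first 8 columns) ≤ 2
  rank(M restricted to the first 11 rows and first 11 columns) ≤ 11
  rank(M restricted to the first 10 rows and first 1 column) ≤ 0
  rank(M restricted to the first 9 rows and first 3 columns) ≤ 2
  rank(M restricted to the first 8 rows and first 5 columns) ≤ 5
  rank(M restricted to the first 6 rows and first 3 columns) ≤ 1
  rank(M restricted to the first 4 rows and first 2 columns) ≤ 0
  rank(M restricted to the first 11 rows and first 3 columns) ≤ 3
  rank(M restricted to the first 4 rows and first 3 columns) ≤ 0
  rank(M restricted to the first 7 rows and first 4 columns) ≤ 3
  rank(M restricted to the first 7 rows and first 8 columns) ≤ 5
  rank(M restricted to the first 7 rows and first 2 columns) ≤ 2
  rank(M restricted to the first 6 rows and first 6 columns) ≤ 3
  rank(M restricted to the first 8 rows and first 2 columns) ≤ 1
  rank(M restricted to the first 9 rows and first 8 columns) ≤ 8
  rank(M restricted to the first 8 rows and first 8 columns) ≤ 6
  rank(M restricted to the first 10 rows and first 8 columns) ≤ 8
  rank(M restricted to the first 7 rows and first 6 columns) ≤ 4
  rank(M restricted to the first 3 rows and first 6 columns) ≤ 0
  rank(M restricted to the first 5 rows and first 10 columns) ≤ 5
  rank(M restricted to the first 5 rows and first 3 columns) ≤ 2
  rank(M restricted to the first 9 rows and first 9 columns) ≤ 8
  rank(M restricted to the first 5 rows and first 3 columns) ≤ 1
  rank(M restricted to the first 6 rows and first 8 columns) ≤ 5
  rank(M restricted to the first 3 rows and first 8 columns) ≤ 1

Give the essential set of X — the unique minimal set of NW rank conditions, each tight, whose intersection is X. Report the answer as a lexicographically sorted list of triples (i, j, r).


Rank table r_w(11×11) implied by the 45 constraints:

  R[1]: 0, 0, 0, 0, 0, 0, 1, 1, 1, 1, 1
  R[2]: 0, 0, 0, 0, 0, 0, 1, 1, 2, 2, 2
  R[3]: 0, 0, 0, 0, 0, 0, 1, 1, 2, 3, 3
  R[4]: 0, 0, 0, 1, 1, 1, 2, 2, 3, 4, 4
  R[5]: 0, 1, 1, 2, 2, 2, 3, 3, 4, 5, 5
  R[6]: 0, 1, 1, 2, 2, 3, 4, 4, 5, 6, 6
  R[7]: 0, 1, 2, 3, 3, 4, 5, 5, 6, 7, 7
  R[8]: 0, 1, 2, 3, 4, 5, 6, 6, 7, 8, 8
  R[9]: 0, 1, 2, 3, 4, 5, 6, 7, 8, 9, 9
  R[10]: 0, 1, 2, 3, 4, 5, 6, 7, 8, 9, 10
  R[11]: 1, 2, 3, 4, 5, 6, 7, 8, 9, 10, 11

giving w = (7, 9, 10, 4, 2, 6, 3, 5, 8, 11, 1) via Δ²R.

D(w) has 31 cells with 6 SE-corners; essential set:

[(3, 6, 0), (3, 8, 1), (4, 3, 0), (6, 3, 1), (6, 5, 2), (10, 1, 0)]


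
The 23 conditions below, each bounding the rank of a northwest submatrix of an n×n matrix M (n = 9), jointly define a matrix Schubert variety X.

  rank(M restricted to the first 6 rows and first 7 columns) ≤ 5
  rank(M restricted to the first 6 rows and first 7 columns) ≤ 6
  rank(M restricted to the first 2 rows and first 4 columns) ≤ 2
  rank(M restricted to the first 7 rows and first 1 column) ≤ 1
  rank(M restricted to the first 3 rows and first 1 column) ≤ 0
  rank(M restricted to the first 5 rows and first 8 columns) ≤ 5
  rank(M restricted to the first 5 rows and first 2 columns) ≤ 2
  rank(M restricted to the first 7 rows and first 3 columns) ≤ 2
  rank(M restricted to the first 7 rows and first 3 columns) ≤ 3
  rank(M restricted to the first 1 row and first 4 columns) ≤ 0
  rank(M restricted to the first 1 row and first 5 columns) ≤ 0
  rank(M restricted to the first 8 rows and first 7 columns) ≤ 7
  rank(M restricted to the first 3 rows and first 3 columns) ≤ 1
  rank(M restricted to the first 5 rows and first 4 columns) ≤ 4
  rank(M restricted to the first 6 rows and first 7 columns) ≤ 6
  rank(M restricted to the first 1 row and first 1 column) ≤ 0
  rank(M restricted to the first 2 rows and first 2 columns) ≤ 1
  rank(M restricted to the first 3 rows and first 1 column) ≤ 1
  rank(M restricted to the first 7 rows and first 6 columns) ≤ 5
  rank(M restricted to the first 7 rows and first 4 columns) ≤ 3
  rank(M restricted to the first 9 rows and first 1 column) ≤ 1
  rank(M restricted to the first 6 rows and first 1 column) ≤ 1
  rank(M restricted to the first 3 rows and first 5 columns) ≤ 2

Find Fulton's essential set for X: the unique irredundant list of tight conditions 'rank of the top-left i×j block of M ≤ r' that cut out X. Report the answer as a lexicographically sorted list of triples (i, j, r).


Rank table r_w(9×9) implied by the 23 constraints:

  R[1]: 0 | 0 | 0 | 0 | 0 | 1 | 1 | 1 | 1
  R[2]: 0 | 1 | 1 | 1 | 1 | 2 | 2 | 2 | 2
  R[3]: 0 | 1 | 1 | 2 | 2 | 3 | 3 | 3 | 3
  R[4]: 1 | 2 | 2 | 3 | 3 | 4 | 4 | 4 | 4
  R[5]: 1 | 2 | 2 | 3 | 4 | 5 | 5 | 5 | 5
  R[6]: 1 | 2 | 2 | 3 | 4 | 5 | 5 | 6 | 6
  R[7]: 1 | 2 | 2 | 3 | 4 | 5 | 6 | 7 | 7
  R[8]: 1 | 2 | 3 | 4 | 5 | 6 | 7 | 8 | 8
  R[9]: 1 | 2 | 3 | 4 | 5 | 6 | 7 | 8 | 9

second differences of R give the permutation w = (6, 2, 4, 1, 5, 8, 7, 3, 9).

D(w) has 12 cells with 5 SE-corners; essential set:

[(1, 5, 0), (3, 1, 0), (3, 3, 1), (6, 7, 5), (7, 3, 2)]


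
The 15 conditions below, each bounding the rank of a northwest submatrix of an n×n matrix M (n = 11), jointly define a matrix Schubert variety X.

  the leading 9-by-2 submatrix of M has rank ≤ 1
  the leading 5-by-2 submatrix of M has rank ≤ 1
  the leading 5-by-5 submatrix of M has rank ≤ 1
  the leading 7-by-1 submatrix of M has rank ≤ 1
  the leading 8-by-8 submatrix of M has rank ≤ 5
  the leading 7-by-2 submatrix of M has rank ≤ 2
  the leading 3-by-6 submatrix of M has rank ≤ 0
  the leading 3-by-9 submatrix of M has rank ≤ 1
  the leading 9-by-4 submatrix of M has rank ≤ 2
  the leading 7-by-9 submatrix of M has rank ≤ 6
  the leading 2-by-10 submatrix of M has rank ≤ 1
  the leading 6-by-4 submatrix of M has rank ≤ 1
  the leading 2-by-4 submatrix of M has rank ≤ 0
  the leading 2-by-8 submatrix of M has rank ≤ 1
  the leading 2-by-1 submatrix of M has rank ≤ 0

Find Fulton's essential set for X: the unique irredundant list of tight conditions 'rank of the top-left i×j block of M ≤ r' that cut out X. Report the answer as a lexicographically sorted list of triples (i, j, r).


Reconstructing r_w from the 15 given conditions:

  row 1: 0 | 0 | 0 | 0 | 0 | 0 | 1 | 1 | 1 | 1 | 1
  row 2: 0 | 0 | 0 | 0 | 0 | 0 | 1 | 1 | 1 | 1 | 2
  row 3: 0 | 0 | 0 | 0 | 0 | 0 | 1 | 1 | 1 | 2 | 3
  row 4: 1 | 1 | 1 | 1 | 1 | 1 | 2 | 2 | 2 | 3 | 4
  row 5: 1 | 1 | 1 | 1 | 1 | 2 | 3 | 3 | 3 | 4 | 5
  row 6: 1 | 1 | 1 | 1 | 2 | 3 | 4 | 4 | 4 | 5 | 6
  row 7: 1 | 1 | 2 | 2 | 3 | 4 | 5 | 5 | 5 | 6 | 7
  row 8: 1 | 1 | 2 | 2 | 3 | 4 | 5 | 5 | 6 | 7 | 8
  row 9: 1 | 1 | 2 | 2 | 3 | 4 | 5 | 6 | 7 | 8 | 9
  row 10: 1 | 2 | 3 | 3 | 4 | 5 | 6 | 7 | 8 | 9 | 10
  row 11: 1 | 2 | 3 | 4 | 5 | 6 | 7 | 8 | 9 | 10 | 11

so w = (7, 11, 10, 1, 6, 5, 3, 9, 8, 2, 4).

|D(w)|=36, |Ess(w)|=8:

[(2, 10, 1), (3, 6, 0), (3, 9, 1), (5, 5, 1), (6, 4, 1), (8, 8, 5), (9, 2, 1), (9, 4, 2)]


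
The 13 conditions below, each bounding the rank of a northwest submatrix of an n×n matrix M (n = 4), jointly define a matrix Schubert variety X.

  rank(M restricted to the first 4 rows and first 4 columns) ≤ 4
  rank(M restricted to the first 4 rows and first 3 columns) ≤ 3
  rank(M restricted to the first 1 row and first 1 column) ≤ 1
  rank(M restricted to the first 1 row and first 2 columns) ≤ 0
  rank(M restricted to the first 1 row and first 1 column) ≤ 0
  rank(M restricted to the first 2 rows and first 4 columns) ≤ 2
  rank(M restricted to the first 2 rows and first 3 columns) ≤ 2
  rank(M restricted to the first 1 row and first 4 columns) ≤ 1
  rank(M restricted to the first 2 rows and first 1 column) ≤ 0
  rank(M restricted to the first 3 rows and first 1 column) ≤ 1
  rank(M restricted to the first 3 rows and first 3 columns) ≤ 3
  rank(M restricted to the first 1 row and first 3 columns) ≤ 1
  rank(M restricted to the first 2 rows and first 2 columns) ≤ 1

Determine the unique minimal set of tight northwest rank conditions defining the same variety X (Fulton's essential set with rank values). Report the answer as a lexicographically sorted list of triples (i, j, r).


Rank table r_w(4×4) implied by the 13 constraints:

  0, 0, 1, 1
  0, 1, 2, 2
  1, 2, 3, 3
  1, 2, 3, 4

giving w = (3, 2, 1, 4) via Δ²R.

2 SE-corners of the 3-cell Rothe diagram give Ess(w):

[(1, 2, 0), (2, 1, 0)]


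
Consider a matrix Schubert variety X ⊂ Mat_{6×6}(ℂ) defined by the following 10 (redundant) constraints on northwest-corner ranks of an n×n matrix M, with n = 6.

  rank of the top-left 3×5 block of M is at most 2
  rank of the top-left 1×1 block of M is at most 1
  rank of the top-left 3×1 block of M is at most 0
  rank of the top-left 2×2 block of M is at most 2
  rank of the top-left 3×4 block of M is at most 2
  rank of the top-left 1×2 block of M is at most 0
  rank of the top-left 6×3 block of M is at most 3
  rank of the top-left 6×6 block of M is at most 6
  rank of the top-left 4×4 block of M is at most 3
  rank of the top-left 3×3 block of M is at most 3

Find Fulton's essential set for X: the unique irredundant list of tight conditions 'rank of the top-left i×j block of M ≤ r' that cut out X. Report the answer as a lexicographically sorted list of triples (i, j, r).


Computing R[i][j] = min implied NW-rank bound (n=6, 10 conditions):

  i=1: 0 | 0 | 1 | 1 | 1 | 1
  i=2: 0 | 1 | 2 | 2 | 2 | 2
  i=3: 0 | 1 | 2 | 2 | 2 | 3
  i=4: 1 | 2 | 3 | 3 | 3 | 4
  i=5: 1 | 2 | 3 | 4 | 4 | 5
  i=6: 1 | 2 | 3 | 4 | 5 | 6

reading off 1-entries of Δ²R: w = (3, 2, 6, 1, 4, 5).

ℓ(w)=6; the 3 essential cells (i,j,r):

[(1, 2, 0), (3, 1, 0), (3, 5, 2)]
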